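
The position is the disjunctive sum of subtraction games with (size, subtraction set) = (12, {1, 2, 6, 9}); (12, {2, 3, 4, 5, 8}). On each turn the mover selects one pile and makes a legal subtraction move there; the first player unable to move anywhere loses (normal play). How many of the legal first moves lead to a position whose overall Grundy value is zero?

Pile A, S = {1, 2, 6, 9}:
G(0) = 0
G(1) = mex{0} = 1
G(2) = mex{1,0} = 2
G(3) = mex{2,1} = 0
G(4) = mex{0,2} = 1
G(5) = mex{1,0} = 2
G(6) = mex{2,1,0} = 3
G(7) = mex{3,2,1} = 0
G(8) = mex{0,3,2} = 1
G(9) = mex{1,0,0,0} = 2
G(10) = mex{2,1,1,1} = 0
G(11) = mex{0,2,2,2} = 1
G(12) = mex{1,0,3,0} = 2
G_A(12) = 2.
Pile B, S = {2, 3, 4, 5, 8}:
n :  0  1  2  3  4  5  6  7  8  9 10 11 12
G :  0  0  1  1  2  2  3  0  4  1  5  2  3
G_B(12) = 3.
Combined Grundy value = 2 ⊕ 3 = 1.
A winning move leaves total XOR = 0, i.e. changes one component's Grundy value g to g ⊕ X where X is the current total.
Pile A: need g' = 2⊕1 = 3. Options: 12−1→G=1, 12−2→G=0, 12−6→G=3, 12−9→G=0. Hits: 1.
Pile B: need g' = 3⊕1 = 2. Options: 12−2→G=5, 12−3→G=1, 12−4→G=4, 12−5→G=0, 12−8→G=2. Hits: 1.

2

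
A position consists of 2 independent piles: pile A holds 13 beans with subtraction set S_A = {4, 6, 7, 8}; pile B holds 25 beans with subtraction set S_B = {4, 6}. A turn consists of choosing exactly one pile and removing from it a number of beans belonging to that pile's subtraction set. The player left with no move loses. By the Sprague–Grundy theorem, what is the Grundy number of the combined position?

Pile A, S = {4, 6, 7, 8}:
G(0) = 0
G(1) = mex{} = 0
G(2) = mex{} = 0
G(3) = mex{} = 0
G(4) = mex{0} = 1
G(5) = mex{0} = 1
G(6) = mex{0,0} = 1
G(7) = mex{0,0,0} = 1
G(8) = mex{1,0,0,0} = 2
G(9) = mex{1,0,0,0} = 2
G(10) = mex{1,1,0,0} = 2
G(11) = mex{1,1,1,0} = 2
G(12) = mex{2,1,1,1} = 0
G(13) = mex{2,1,1,1} = 0
G_A(13) = 0.
Pile B, S = {4, 6}:
G(0) = 0
G(1) = mex{} = 0
G(2) = mex{} = 0
G(3) = mex{} = 0
G(4) = mex{0} = 1
G(5) = mex{0} = 1
G(6) = mex{0,0} = 1
G(7) = mex{0,0} = 1
G(8) = mex{1,0} = 2
G(9) = mex{1,0} = 2
G(10) = mex{1,1} = 0
G(11) = mex{1,1} = 0
G(12) = mex{2,1} = 0
G(13) = mex{2,1} = 0
G(14) = mex{0,2} = 1
G(15) = mex{0,2} = 1
G(16) = mex{0,0} = 1
G(17) = mex{0,0} = 1
G(18) = mex{1,0} = 2
G(19) = mex{1,0} = 2
G(20) = mex{1,1} = 0
G(21) = mex{1,1} = 0
G(22) = mex{2,1} = 0
G(23) = mex{2,1} = 0
G(24) = mex{0,2} = 1
G(25) = mex{0,2} = 1
G_B(25) = 1.
Combined Grundy value = 0 ⊕ 1 = 1.

1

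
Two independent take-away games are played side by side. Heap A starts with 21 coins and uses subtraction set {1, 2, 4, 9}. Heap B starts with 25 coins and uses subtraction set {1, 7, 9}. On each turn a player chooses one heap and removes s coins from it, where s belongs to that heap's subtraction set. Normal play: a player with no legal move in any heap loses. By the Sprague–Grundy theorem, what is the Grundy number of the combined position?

5

Heap A, S = {1, 2, 4, 9}:
n :  0  1  2  3  4  5  6  7  8  9 10 11 12 13 14 15 16 17 18 19 20 21
G :  0  1  2  0  1  2  0  1  2  3  4  0  1  2  0  1  2  0  1  2  3  4
G_A(21) = 4.
Heap B, S = {1, 7, 9}:
G(0) = 0
G(1) = mex{0} = 1
G(2) = mex{1} = 0
G(3) = mex{0} = 1
G(4) = mex{1} = 0
G(5) = mex{0} = 1
G(6) = mex{1} = 0
G(7) = mex{0,0} = 1
G(8) = mex{1,1} = 0
G(9) = mex{0,0,0} = 1
G(10) = mex{1,1,1} = 0
G(11) = mex{0,0,0} = 1
G(12) = mex{1,1,1} = 0
G(13) = mex{0,0,0} = 1
G(14) = mex{1,1,1} = 0
G(15) = mex{0,0,0} = 1
G(16) = mex{1,1,1} = 0
G(17) = mex{0,0,0} = 1
G(18) = mex{1,1,1} = 0
G(19) = mex{0,0,0} = 1
G(20) = mex{1,1,1} = 0
G(21) = mex{0,0,0} = 1
G(22) = mex{1,1,1} = 0
G(23) = mex{0,0,0} = 1
G(24) = mex{1,1,1} = 0
G(25) = mex{0,0,0} = 1
G_B(25) = 1.
Combined Grundy value = 4 ⊕ 1 = 5.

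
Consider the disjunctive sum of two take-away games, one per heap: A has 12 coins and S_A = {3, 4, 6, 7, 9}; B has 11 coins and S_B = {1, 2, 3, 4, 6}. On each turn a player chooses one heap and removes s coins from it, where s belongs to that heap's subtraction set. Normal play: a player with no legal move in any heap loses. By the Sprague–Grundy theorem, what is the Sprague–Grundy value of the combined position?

1

Heap A, S = {3, 4, 6, 7, 9}:
n :  0  1  2  3  4  5  6  7  8  9 10 11 12
G :  0  0  0  1  1  1  2  2  2  3  3  3  0
G_A(12) = 0.
Heap B, S = {1, 2, 3, 4, 6}:
n :  0  1  2  3  4  5  6  7  8  9 10 11
G :  0  1  2  3  4  0  1  2  3  4  0  1
G_B(11) = 1.
Combined Grundy value = 0 ⊕ 1 = 1.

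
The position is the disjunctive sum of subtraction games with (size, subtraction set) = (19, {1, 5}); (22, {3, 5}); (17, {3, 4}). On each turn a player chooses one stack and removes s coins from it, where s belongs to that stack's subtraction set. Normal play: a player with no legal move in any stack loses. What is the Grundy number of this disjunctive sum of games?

Stack A, S = {1, 5}:
n :  0  1  2  3  4  5  6  7  8  9 10 11 12 13 14 15 16 17 18 19
G :  0  1  0  1  0  1  0  1  0  1  0  1  0  1  0  1  0  1  0  1
G_A(19) = 1.
Stack B, S = {3, 5}:
n :  0  1  2  3  4  5  6  7  8  9 10 11 12 13 14 15 16 17 18 19 20 21 22
G :  0  0  0  1  1  1  2  2  0  0  0  1  1  1  2  2  0  0  0  1  1  1  2
G_B(22) = 2.
Stack C, S = {3, 4}:
n :  0  1  2  3  4  5  6  7  8  9 10 11 12 13 14 15 16 17
G :  0  0  0  1  1  1  2  0  0  0  1  1  1  2  0  0  0  1
G_C(17) = 1.
Combined Grundy value = 1 ⊕ 2 ⊕ 1 = 2.

2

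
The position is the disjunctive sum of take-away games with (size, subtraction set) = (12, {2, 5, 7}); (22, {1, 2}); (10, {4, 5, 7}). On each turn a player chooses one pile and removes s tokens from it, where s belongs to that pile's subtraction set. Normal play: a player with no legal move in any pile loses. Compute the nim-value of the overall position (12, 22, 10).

Pile A, S = {2, 5, 7}:
G(0) = 0
G(1) = mex{} = 0
G(2) = mex{0} = 1
G(3) = mex{0} = 1
G(4) = mex{1} = 0
G(5) = mex{1,0} = 2
G(6) = mex{0,0} = 1
G(7) = mex{2,1,0} = 3
G(8) = mex{1,1,0} = 2
G(9) = mex{3,0,1} = 2
G(10) = mex{2,2,1} = 0
G(11) = mex{2,1,0} = 3
G(12) = mex{0,3,2} = 1
G_A(12) = 1.
Pile B, S = {1, 2}:
G(0) = 0
G(1) = mex{0} = 1
G(2) = mex{1,0} = 2
G(3) = mex{2,1} = 0
G(4) = mex{0,2} = 1
G(5) = mex{1,0} = 2
G(6) = mex{2,1} = 0
G(7) = mex{0,2} = 1
G(8) = mex{1,0} = 2
G(9) = mex{2,1} = 0
G(10) = mex{0,2} = 1
G(11) = mex{1,0} = 2
G(12) = mex{2,1} = 0
G(13) = mex{0,2} = 1
G(14) = mex{1,0} = 2
G(15) = mex{2,1} = 0
G(16) = mex{0,2} = 1
G(17) = mex{1,0} = 2
G(18) = mex{2,1} = 0
G(19) = mex{0,2} = 1
G(20) = mex{1,0} = 2
G(21) = mex{2,1} = 0
G(22) = mex{0,2} = 1
G_B(22) = 1.
Pile C, S = {4, 5, 7}:
n :  0  1  2  3  4  5  6  7  8  9 10
G :  0  0  0  0  1  1  1  1  2  2  2
G_C(10) = 2.
Combined Grundy value = 1 ⊕ 1 ⊕ 2 = 2.

2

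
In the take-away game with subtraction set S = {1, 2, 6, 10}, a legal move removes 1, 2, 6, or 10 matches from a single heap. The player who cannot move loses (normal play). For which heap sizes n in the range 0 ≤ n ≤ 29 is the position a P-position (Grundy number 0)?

G(0) = 0
G(1) = mex{0} = 1
G(2) = mex{1,0} = 2
G(3) = mex{2,1} = 0
G(4) = mex{0,2} = 1
G(5) = mex{1,0} = 2
G(6) = mex{2,1,0} = 3
G(7) = mex{3,2,1} = 0
G(8) = mex{0,3,2} = 1
G(9) = mex{1,0,0} = 2
G(10) = mex{2,1,1,0} = 3
G(11) = mex{3,2,2,1} = 0
G(12) = mex{0,3,3,2} = 1
G(13) = mex{1,0,0,0} = 2
G(14) = mex{2,1,1,1} = 0
G(15) = mex{0,2,2,2} = 1
G(16) = mex{1,0,3,3} = 2
G(17) = mex{2,1,0,0} = 3
G(18) = mex{3,2,1,1} = 0
G(19) = mex{0,3,2,2} = 1
G(20) = mex{1,0,0,3} = 2
G(21) = mex{2,1,1,0} = 3
G(22) = mex{3,2,2,1} = 0
G(23) = mex{0,3,3,2} = 1
G(24) = mex{1,0,0,0} = 2
G(25) = mex{2,1,1,1} = 0
G(26) = mex{0,2,2,2} = 1
G(27) = mex{1,0,3,3} = 2
G(28) = mex{2,1,0,0} = 3
G(29) = mex{3,2,1,1} = 0
P-positions are exactly the n with G(n) = 0.

0, 3, 7, 11, 14, 18, 22, 25, 29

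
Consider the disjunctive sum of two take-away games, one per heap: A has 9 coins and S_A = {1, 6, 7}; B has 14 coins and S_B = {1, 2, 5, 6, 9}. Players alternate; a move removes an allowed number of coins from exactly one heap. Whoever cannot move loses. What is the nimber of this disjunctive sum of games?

3

Heap A, S = {1, 6, 7}:
n : 0 1 2 3 4 5 6 7 8 9
G : 0 1 0 1 0 1 2 3 2 3
G_A(9) = 3.
Heap B, S = {1, 2, 5, 6, 9}:
n :  0  1  2  3  4  5  6  7  8  9 10 11 12 13 14
G :  0  1  2  0  1  2  3  0  1  2  0  1  2  3  0
G_B(14) = 0.
Combined Grundy value = 3 ⊕ 0 = 3.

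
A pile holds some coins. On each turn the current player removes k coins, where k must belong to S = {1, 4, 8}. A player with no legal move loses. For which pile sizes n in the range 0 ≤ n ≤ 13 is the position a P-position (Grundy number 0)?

0, 2, 5, 7, 12

G(0) = 0
G(1) = mex{0} = 1
G(2) = mex{1} = 0
G(3) = mex{0} = 1
G(4) = mex{1,0} = 2
G(5) = mex{2,1} = 0
G(6) = mex{0,0} = 1
G(7) = mex{1,1} = 0
G(8) = mex{0,2,0} = 1
G(9) = mex{1,0,1} = 2
G(10) = mex{2,1,0} = 3
G(11) = mex{3,0,1} = 2
G(12) = mex{2,1,2} = 0
G(13) = mex{0,2,0} = 1
P-positions are exactly the n with G(n) = 0.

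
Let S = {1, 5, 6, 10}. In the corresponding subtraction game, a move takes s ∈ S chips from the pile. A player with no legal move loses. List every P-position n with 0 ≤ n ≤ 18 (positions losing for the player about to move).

n :  0  1  2  3  4  5  6  7  8  9 10 11 12 13 14 15 16 17 18
G :  0  1  0  1  0  1  2  3  2  3  2  0  1  0  1  0  1  2  3
P-positions are exactly the n with G(n) = 0.

0, 2, 4, 11, 13, 15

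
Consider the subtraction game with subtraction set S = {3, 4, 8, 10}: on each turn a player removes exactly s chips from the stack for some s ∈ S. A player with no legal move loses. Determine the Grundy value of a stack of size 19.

0

n :  0  1  2  3  4  5  6  7  8  9 10 11 12 13 14 15 16 17 18 19
G :  0  0  0  1  1  1  2  0  2  3  1  3  4  0  0  2  1  1  3  0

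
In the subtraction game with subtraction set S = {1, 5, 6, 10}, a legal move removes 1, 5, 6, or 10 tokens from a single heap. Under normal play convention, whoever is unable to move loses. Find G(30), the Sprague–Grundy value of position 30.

2

G(0) = 0
G(1) = mex{0} = 1
G(2) = mex{1} = 0
G(3) = mex{0} = 1
G(4) = mex{1} = 0
G(5) = mex{0,0} = 1
G(6) = mex{1,1,0} = 2
G(7) = mex{2,0,1} = 3
G(8) = mex{3,1,0} = 2
G(9) = mex{2,0,1} = 3
G(10) = mex{3,1,0,0} = 2
G(11) = mex{2,2,1,1} = 0
G(12) = mex{0,3,2,0} = 1
G(13) = mex{1,2,3,1} = 0
G(14) = mex{0,3,2,0} = 1
G(15) = mex{1,2,3,1} = 0
G(16) = mex{0,0,2,2} = 1
G(17) = mex{1,1,0,3} = 2
G(18) = mex{2,0,1,2} = 3
G(19) = mex{3,1,0,3} = 2
G(20) = mex{2,0,1,2} = 3
G(21) = mex{3,1,0,0} = 2
G(22) = mex{2,2,1,1} = 0
G(23) = mex{0,3,2,0} = 1
G(24) = mex{1,2,3,1} = 0
G(25) = mex{0,3,2,0} = 1
G(26) = mex{1,2,3,1} = 0
G(27) = mex{0,0,2,2} = 1
G(28) = mex{1,1,0,3} = 2
G(29) = mex{2,0,1,2} = 3
G(30) = mex{3,1,0,3} = 2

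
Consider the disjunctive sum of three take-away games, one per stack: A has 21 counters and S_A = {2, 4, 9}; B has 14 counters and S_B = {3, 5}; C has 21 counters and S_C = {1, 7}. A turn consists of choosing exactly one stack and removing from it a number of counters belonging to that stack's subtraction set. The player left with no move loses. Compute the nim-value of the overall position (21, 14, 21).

2

Stack A, S = {2, 4, 9}:
n :  0  1  2  3  4  5  6  7  8  9 10 11 12 13 14 15 16 17 18 19 20 21
G :  0  0  1  1  2  2  0  0  1  1  2  2  0  0  1  1  2  2  0  0  1  1
G_A(21) = 1.
Stack B, S = {3, 5}:
n :  0  1  2  3  4  5  6  7  8  9 10 11 12 13 14
G :  0  0  0  1  1  1  2  2  0  0  0  1  1  1  2
G_B(14) = 2.
Stack C, S = {1, 7}:
n :  0  1  2  3  4  5  6  7  8  9 10 11 12 13 14 15 16 17 18 19 20 21
G :  0  1  0  1  0  1  0  1  0  1  0  1  0  1  0  1  0  1  0  1  0  1
G_C(21) = 1.
Combined Grundy value = 1 ⊕ 2 ⊕ 1 = 2.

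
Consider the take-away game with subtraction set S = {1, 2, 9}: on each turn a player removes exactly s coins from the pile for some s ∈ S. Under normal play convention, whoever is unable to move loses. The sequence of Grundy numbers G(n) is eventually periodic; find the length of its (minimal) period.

10

G(0) = 0
G(1) = mex{0} = 1
G(2) = mex{1,0} = 2
G(3) = mex{2,1} = 0
G(4) = mex{0,2} = 1
G(5) = mex{1,0} = 2
G(6) = mex{2,1} = 0
G(7) = mex{0,2} = 1
G(8) = mex{1,0} = 2
G(9) = mex{2,1,0} = 3
G(10) = mex{3,2,1} = 0
G(11) = mex{0,3,2} = 1
G(12) = mex{1,0,0} = 2
G(13) = mex{2,1,1} = 0
G(14) = mex{0,2,2} = 1
G(15) = mex{1,0,0} = 2
G(16) = mex{2,1,1} = 0
G(17) = mex{0,2,2} = 1
G(18) = mex{1,0,3} = 2
G(19) = mex{2,1,0} = 3
G(20) = mex{3,2,1} = 0
G(21) = mex{0,3,2} = 1
G(n+10) = G(n) holds for n = 0,…,8 (a full window of length max(S) = 9), so the sequence is purely periodic with period 10.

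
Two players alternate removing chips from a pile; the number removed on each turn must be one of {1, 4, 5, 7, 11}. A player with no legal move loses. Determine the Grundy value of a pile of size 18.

0

G(0) = 0
G(1) = mex{0} = 1
G(2) = mex{1} = 0
G(3) = mex{0} = 1
G(4) = mex{1,0} = 2
G(5) = mex{2,1,0} = 3
G(6) = mex{3,0,1} = 2
G(7) = mex{2,1,0,0} = 3
G(8) = mex{3,2,1,1} = 0
G(9) = mex{0,3,2,0} = 1
G(10) = mex{1,2,3,1} = 0
G(11) = mex{0,3,2,2,0} = 1
G(12) = mex{1,0,3,3,1} = 2
G(13) = mex{2,1,0,2,0} = 3
G(14) = mex{3,0,1,3,1} = 2
G(15) = mex{2,1,0,0,2} = 3
G(16) = mex{3,2,1,1,3} = 0
G(17) = mex{0,3,2,0,2} = 1
G(18) = mex{1,2,3,1,3} = 0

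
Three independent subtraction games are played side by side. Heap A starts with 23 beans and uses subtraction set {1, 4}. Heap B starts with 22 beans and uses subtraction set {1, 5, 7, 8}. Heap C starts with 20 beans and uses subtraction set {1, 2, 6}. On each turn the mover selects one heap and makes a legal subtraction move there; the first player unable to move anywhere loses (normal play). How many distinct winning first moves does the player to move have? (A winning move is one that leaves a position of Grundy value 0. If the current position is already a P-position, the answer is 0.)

Heap A, S = {1, 4}:
G(0) = 0
G(1) = mex{0} = 1
G(2) = mex{1} = 0
G(3) = mex{0} = 1
G(4) = mex{1,0} = 2
G(5) = mex{2,1} = 0
G(6) = mex{0,0} = 1
G(7) = mex{1,1} = 0
G(8) = mex{0,2} = 1
G(9) = mex{1,0} = 2
G(10) = mex{2,1} = 0
G(11) = mex{0,0} = 1
G(12) = mex{1,1} = 0
G(13) = mex{0,2} = 1
G(14) = mex{1,0} = 2
G(15) = mex{2,1} = 0
G(16) = mex{0,0} = 1
G(17) = mex{1,1} = 0
G(18) = mex{0,2} = 1
G(19) = mex{1,0} = 2
G(20) = mex{2,1} = 0
G(21) = mex{0,0} = 1
G(22) = mex{1,1} = 0
G(23) = mex{0,2} = 1
G_A(23) = 1.
Heap B, S = {1, 5, 7, 8}:
G(0) = 0
G(1) = mex{0} = 1
G(2) = mex{1} = 0
G(3) = mex{0} = 1
G(4) = mex{1} = 0
G(5) = mex{0,0} = 1
G(6) = mex{1,1} = 0
G(7) = mex{0,0,0} = 1
G(8) = mex{1,1,1,0} = 2
G(9) = mex{2,0,0,1} = 3
G(10) = mex{3,1,1,0} = 2
G(11) = mex{2,0,0,1} = 3
G(12) = mex{3,1,1,0} = 2
G(13) = mex{2,2,0,1} = 3
G(14) = mex{3,3,1,0} = 2
G(15) = mex{2,2,2,1} = 0
G(16) = mex{0,3,3,2} = 1
G(17) = mex{1,2,2,3} = 0
G(18) = mex{0,3,3,2} = 1
G(19) = mex{1,2,2,3} = 0
G(20) = mex{0,0,3,2} = 1
G(21) = mex{1,1,2,3} = 0
G(22) = mex{0,0,0,2} = 1
G_B(22) = 1.
Heap C, S = {1, 2, 6}:
G(0) = 0
G(1) = mex{0} = 1
G(2) = mex{1,0} = 2
G(3) = mex{2,1} = 0
G(4) = mex{0,2} = 1
G(5) = mex{1,0} = 2
G(6) = mex{2,1,0} = 3
G(7) = mex{3,2,1} = 0
G(8) = mex{0,3,2} = 1
G(9) = mex{1,0,0} = 2
G(10) = mex{2,1,1} = 0
G(11) = mex{0,2,2} = 1
G(12) = mex{1,0,3} = 2
G(13) = mex{2,1,0} = 3
G(14) = mex{3,2,1} = 0
G(15) = mex{0,3,2} = 1
G(16) = mex{1,0,0} = 2
G(17) = mex{2,1,1} = 0
G(18) = mex{0,2,2} = 1
G(19) = mex{1,0,3} = 2
G(20) = mex{2,1,0} = 3
G_C(20) = 3.
Combined Grundy value = 1 ⊕ 1 ⊕ 3 = 3.
A winning move leaves total XOR = 0, i.e. changes one component's Grundy value g to g ⊕ X where X is the current total.
Heap A: need g' = 1⊕3 = 2. Options: 23−1→G=0, 23−4→G=2. Hits: 1.
Heap B: need g' = 1⊕3 = 2. Options: 22−1→G=0, 22−5→G=0, 22−7→G=0, 22−8→G=2. Hits: 1.
Heap C: need g' = 3⊕3 = 0. Options: 20−1→G=2, 20−2→G=1, 20−6→G=0. Hits: 1.

3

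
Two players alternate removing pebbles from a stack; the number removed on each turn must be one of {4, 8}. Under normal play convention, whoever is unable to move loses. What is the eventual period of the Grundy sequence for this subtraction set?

n :  0  1  2  3  4  5  6  7  8  9 10 11 12 13 14 15 16 17 18 19 20 21 22 23 24 25
G :  0  0  0  0  1  1  1  1  2  2  2  2  0  0  0  0  1  1  1  1  2  2  2  2  0  0
G(n+12) = G(n) holds for n = 0,…,7 (a full window of length max(S) = 8), so the sequence is purely periodic with period 12.

12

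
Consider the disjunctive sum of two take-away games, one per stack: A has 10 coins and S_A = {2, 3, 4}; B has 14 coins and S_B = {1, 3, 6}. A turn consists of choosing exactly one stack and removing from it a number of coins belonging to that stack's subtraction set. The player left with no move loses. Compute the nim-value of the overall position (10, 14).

Stack A, S = {2, 3, 4}:
G(0) = 0
G(1) = mex{} = 0
G(2) = mex{0} = 1
G(3) = mex{0,0} = 1
G(4) = mex{1,0,0} = 2
G(5) = mex{1,1,0} = 2
G(6) = mex{2,1,1} = 0
G(7) = mex{2,2,1} = 0
G(8) = mex{0,2,2} = 1
G(9) = mex{0,0,2} = 1
G(10) = mex{1,0,0} = 2
G_A(10) = 2.
Stack B, S = {1, 3, 6}:
G(0) = 0
G(1) = mex{0} = 1
G(2) = mex{1} = 0
G(3) = mex{0,0} = 1
G(4) = mex{1,1} = 0
G(5) = mex{0,0} = 1
G(6) = mex{1,1,0} = 2
G(7) = mex{2,0,1} = 3
G(8) = mex{3,1,0} = 2
G(9) = mex{2,2,1} = 0
G(10) = mex{0,3,0} = 1
G(11) = mex{1,2,1} = 0
G(12) = mex{0,0,2} = 1
G(13) = mex{1,1,3} = 0
G(14) = mex{0,0,2} = 1
G_B(14) = 1.
Combined Grundy value = 2 ⊕ 1 = 3.

3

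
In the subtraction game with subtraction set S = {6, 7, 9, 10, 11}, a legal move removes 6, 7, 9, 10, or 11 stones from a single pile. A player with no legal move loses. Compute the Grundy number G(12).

G(0) = 0
G(1) = mex{} = 0
G(2) = mex{} = 0
G(3) = mex{} = 0
G(4) = mex{} = 0
G(5) = mex{} = 0
G(6) = mex{0} = 1
G(7) = mex{0,0} = 1
G(8) = mex{0,0} = 1
G(9) = mex{0,0,0} = 1
G(10) = mex{0,0,0,0} = 1
G(11) = mex{0,0,0,0,0} = 1
G(12) = mex{1,0,0,0,0} = 2

2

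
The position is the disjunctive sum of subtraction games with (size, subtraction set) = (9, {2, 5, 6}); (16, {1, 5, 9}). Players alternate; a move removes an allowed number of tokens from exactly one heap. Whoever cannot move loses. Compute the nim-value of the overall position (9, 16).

Heap A, S = {2, 5, 6}:
G(0) = 0
G(1) = mex{} = 0
G(2) = mex{0} = 1
G(3) = mex{0} = 1
G(4) = mex{1} = 0
G(5) = mex{1,0} = 2
G(6) = mex{0,0,0} = 1
G(7) = mex{2,1,0} = 3
G(8) = mex{1,1,1} = 0
G(9) = mex{3,0,1} = 2
G_A(9) = 2.
Heap B, S = {1, 5, 9}:
n :  0  1  2  3  4  5  6  7  8  9 10 11 12 13 14 15 16
G :  0  1  0  1  0  1  0  1  0  1  0  1  0  1  0  1  0
G_B(16) = 0.
Combined Grundy value = 2 ⊕ 0 = 2.

2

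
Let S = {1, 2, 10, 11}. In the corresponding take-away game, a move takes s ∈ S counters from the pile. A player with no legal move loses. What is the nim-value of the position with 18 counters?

G(0) = 0
G(1) = mex{0} = 1
G(2) = mex{1,0} = 2
G(3) = mex{2,1} = 0
G(4) = mex{0,2} = 1
G(5) = mex{1,0} = 2
G(6) = mex{2,1} = 0
G(7) = mex{0,2} = 1
G(8) = mex{1,0} = 2
G(9) = mex{2,1} = 0
G(10) = mex{0,2,0} = 1
G(11) = mex{1,0,1,0} = 2
G(12) = mex{2,1,2,1} = 0
G(13) = mex{0,2,0,2} = 1
G(14) = mex{1,0,1,0} = 2
G(15) = mex{2,1,2,1} = 0
G(16) = mex{0,2,0,2} = 1
G(17) = mex{1,0,1,0} = 2
G(18) = mex{2,1,2,1} = 0

0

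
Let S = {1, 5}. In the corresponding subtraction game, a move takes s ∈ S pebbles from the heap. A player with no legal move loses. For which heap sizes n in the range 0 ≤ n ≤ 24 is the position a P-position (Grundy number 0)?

0, 2, 4, 6, 8, 10, 12, 14, 16, 18, 20, 22, 24

G(0) = 0
G(1) = mex{0} = 1
G(2) = mex{1} = 0
G(3) = mex{0} = 1
G(4) = mex{1} = 0
G(5) = mex{0,0} = 1
G(6) = mex{1,1} = 0
G(7) = mex{0,0} = 1
G(8) = mex{1,1} = 0
G(9) = mex{0,0} = 1
G(10) = mex{1,1} = 0
G(11) = mex{0,0} = 1
G(12) = mex{1,1} = 0
G(13) = mex{0,0} = 1
G(14) = mex{1,1} = 0
G(15) = mex{0,0} = 1
G(16) = mex{1,1} = 0
G(17) = mex{0,0} = 1
G(18) = mex{1,1} = 0
G(19) = mex{0,0} = 1
G(20) = mex{1,1} = 0
G(21) = mex{0,0} = 1
G(22) = mex{1,1} = 0
G(23) = mex{0,0} = 1
G(24) = mex{1,1} = 0
P-positions are exactly the n with G(n) = 0.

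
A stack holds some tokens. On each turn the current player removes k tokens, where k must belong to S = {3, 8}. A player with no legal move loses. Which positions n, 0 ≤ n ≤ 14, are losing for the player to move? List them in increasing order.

n :  0  1  2  3  4  5  6  7  8  9 10 11 12 13 14
G :  0  0  0  1  1  1  0  0  2  1  1  0  0  0  1
P-positions are exactly the n with G(n) = 0.

0, 1, 2, 6, 7, 11, 12, 13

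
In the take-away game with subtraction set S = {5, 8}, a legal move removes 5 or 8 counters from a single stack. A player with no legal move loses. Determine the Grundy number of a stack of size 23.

G(0) = 0
G(1) = mex{} = 0
G(2) = mex{} = 0
G(3) = mex{} = 0
G(4) = mex{} = 0
G(5) = mex{0} = 1
G(6) = mex{0} = 1
G(7) = mex{0} = 1
G(8) = mex{0,0} = 1
G(9) = mex{0,0} = 1
G(10) = mex{1,0} = 2
G(11) = mex{1,0} = 2
G(12) = mex{1,0} = 2
G(13) = mex{1,1} = 0
G(14) = mex{1,1} = 0
G(15) = mex{2,1} = 0
G(16) = mex{2,1} = 0
G(17) = mex{2,1} = 0
G(18) = mex{0,2} = 1
G(19) = mex{0,2} = 1
G(20) = mex{0,2} = 1
G(21) = mex{0,0} = 1
G(22) = mex{0,0} = 1
G(23) = mex{1,0} = 2

2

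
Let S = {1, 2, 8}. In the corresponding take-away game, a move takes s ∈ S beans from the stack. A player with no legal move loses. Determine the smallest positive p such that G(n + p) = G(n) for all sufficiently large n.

n :  0  1  2  3  4  5  6  7  8  9 10 11 12 13 14
G :  0  1  2  0  1  2  0  1  2  0  1  2  0  1  2
G(n+3) = G(n) holds for n = 0,…,7 (a full window of length max(S) = 8), so the sequence is purely periodic with period 3.

3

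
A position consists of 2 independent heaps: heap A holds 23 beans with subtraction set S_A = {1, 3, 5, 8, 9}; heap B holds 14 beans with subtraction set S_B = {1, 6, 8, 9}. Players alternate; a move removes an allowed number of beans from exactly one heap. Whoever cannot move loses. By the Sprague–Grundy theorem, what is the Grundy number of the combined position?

Heap A, S = {1, 3, 5, 8, 9}:
n :  0  1  2  3  4  5  6  7  8  9 10 11 12 13 14 15 16 17 18 19 20 21 22 23
G :  0  1  0  1  0  1  0  1  2  3  2  3  2  3  2  3  0  1  0  1  0  1  0  1
G_A(23) = 1.
Heap B, S = {1, 6, 8, 9}:
n :  0  1  2  3  4  5  6  7  8  9 10 11 12 13 14
G :  0  1  0  1  0  1  2  0  1  2  3  2  3  2  0
G_B(14) = 0.
Combined Grundy value = 1 ⊕ 0 = 1.

1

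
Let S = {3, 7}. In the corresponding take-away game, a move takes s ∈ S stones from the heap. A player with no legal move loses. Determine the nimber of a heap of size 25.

G(0) = 0
G(1) = mex{} = 0
G(2) = mex{} = 0
G(3) = mex{0} = 1
G(4) = mex{0} = 1
G(5) = mex{0} = 1
G(6) = mex{1} = 0
G(7) = mex{1,0} = 2
G(8) = mex{1,0} = 2
G(9) = mex{0,0} = 1
G(10) = mex{2,1} = 0
G(11) = mex{2,1} = 0
G(12) = mex{1,1} = 0
G(13) = mex{0,0} = 1
G(14) = mex{0,2} = 1
G(15) = mex{0,2} = 1
G(16) = mex{1,1} = 0
G(17) = mex{1,0} = 2
G(18) = mex{1,0} = 2
G(19) = mex{0,0} = 1
G(20) = mex{2,1} = 0
G(21) = mex{2,1} = 0
G(22) = mex{1,1} = 0
G(23) = mex{0,0} = 1
G(24) = mex{0,2} = 1
G(25) = mex{0,2} = 1

1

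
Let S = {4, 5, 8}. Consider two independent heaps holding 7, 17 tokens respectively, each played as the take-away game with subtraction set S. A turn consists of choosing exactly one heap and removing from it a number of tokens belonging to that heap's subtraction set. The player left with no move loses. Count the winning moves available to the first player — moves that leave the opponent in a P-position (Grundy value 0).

0

All heaps use S = {4, 5, 8}:
n :  0  1  2  3  4  5  6  7  8  9 10 11 12 13 14 15 16 17
G :  0  0  0  0  1  1  1  1  2  2  2  2  0  0  0  0  1  1
Heap A: G(7) = 1.
Heap B: G(17) = 1.
Combined Grundy value = 1 ⊕ 1 = 0.
A winning move leaves total XOR = 0, i.e. changes one component's Grundy value g to g ⊕ X where X is the current total.
Heap A: target g' = 1⊕0 = 1, but every legal move changes the Grundy value (mex property), so 0 moves.
Heap B: target g' = 1⊕0 = 1, but every legal move changes the Grundy value (mex property), so 0 moves.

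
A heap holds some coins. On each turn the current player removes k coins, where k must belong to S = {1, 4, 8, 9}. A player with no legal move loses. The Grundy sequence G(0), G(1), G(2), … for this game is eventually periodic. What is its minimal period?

n :  0  1  2  3  4  5  6  7  8  9 10 11 12 13 14 15 16 17 18 19 20 21 22 23 24 25 26 27 28 29 30 31 32 33 34 35
G :  0  1  0  1  2  0  1  0  1  2  3  2  0  1  2  3  2  0  1  0  1  2  0  1  0  1  2  3  2  0  1  2  3  2  0  1
G(n+17) = G(n) holds for n = 0,…,8 (a full window of length max(S) = 9), so the sequence is purely periodic with period 17.

17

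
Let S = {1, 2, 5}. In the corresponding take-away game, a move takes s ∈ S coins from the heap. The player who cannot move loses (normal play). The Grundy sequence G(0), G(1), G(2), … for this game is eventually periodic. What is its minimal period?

G(0) = 0
G(1) = mex{0} = 1
G(2) = mex{1,0} = 2
G(3) = mex{2,1} = 0
G(4) = mex{0,2} = 1
G(5) = mex{1,0,0} = 2
G(6) = mex{2,1,1} = 0
G(7) = mex{0,2,2} = 1
G(8) = mex{1,0,0} = 2
G(9) = mex{2,1,1} = 0
G(10) = mex{0,2,2} = 1
G(11) = mex{1,0,0} = 2
G(12) = mex{2,1,1} = 0
G(13) = mex{0,2,2} = 1
G(14) = mex{1,0,0} = 2
G(n+3) = G(n) holds for n = 0,…,4 (a full window of length max(S) = 5), so the sequence is purely periodic with period 3.

3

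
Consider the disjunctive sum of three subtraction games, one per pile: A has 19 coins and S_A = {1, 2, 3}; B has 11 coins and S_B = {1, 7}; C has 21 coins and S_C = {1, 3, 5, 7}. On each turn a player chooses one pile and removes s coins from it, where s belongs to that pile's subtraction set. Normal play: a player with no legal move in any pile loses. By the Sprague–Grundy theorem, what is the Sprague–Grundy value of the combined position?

3

Pile A, S = {1, 2, 3}:
G(0) = 0
G(1) = mex{0} = 1
G(2) = mex{1,0} = 2
G(3) = mex{2,1,0} = 3
G(4) = mex{3,2,1} = 0
G(5) = mex{0,3,2} = 1
G(6) = mex{1,0,3} = 2
G(7) = mex{2,1,0} = 3
G(8) = mex{3,2,1} = 0
G(9) = mex{0,3,2} = 1
G(10) = mex{1,0,3} = 2
G(11) = mex{2,1,0} = 3
G(12) = mex{3,2,1} = 0
G(13) = mex{0,3,2} = 1
G(14) = mex{1,0,3} = 2
G(15) = mex{2,1,0} = 3
G(16) = mex{3,2,1} = 0
G(17) = mex{0,3,2} = 1
G(18) = mex{1,0,3} = 2
G(19) = mex{2,1,0} = 3
G_A(19) = 3.
Pile B, S = {1, 7}:
n :  0  1  2  3  4  5  6  7  8  9 10 11
G :  0  1  0  1  0  1  0  1  0  1  0  1
G_B(11) = 1.
Pile C, S = {1, 3, 5, 7}:
G(0) = 0
G(1) = mex{0} = 1
G(2) = mex{1} = 0
G(3) = mex{0,0} = 1
G(4) = mex{1,1} = 0
G(5) = mex{0,0,0} = 1
G(6) = mex{1,1,1} = 0
G(7) = mex{0,0,0,0} = 1
G(8) = mex{1,1,1,1} = 0
G(9) = mex{0,0,0,0} = 1
G(10) = mex{1,1,1,1} = 0
G(11) = mex{0,0,0,0} = 1
G(12) = mex{1,1,1,1} = 0
G(13) = mex{0,0,0,0} = 1
G(14) = mex{1,1,1,1} = 0
G(15) = mex{0,0,0,0} = 1
G(16) = mex{1,1,1,1} = 0
G(17) = mex{0,0,0,0} = 1
G(18) = mex{1,1,1,1} = 0
G(19) = mex{0,0,0,0} = 1
G(20) = mex{1,1,1,1} = 0
G(21) = mex{0,0,0,0} = 1
G_C(21) = 1.
Combined Grundy value = 3 ⊕ 1 ⊕ 1 = 3.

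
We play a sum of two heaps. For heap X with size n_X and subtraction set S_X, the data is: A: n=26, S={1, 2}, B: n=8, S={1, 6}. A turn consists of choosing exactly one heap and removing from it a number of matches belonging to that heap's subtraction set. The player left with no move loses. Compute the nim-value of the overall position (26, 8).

3

Heap A, S = {1, 2}:
G(0) = 0
G(1) = mex{0} = 1
G(2) = mex{1,0} = 2
G(3) = mex{2,1} = 0
G(4) = mex{0,2} = 1
G(5) = mex{1,0} = 2
G(6) = mex{2,1} = 0
G(7) = mex{0,2} = 1
G(8) = mex{1,0} = 2
G(9) = mex{2,1} = 0
G(10) = mex{0,2} = 1
G(11) = mex{1,0} = 2
G(12) = mex{2,1} = 0
G(13) = mex{0,2} = 1
G(14) = mex{1,0} = 2
G(15) = mex{2,1} = 0
G(16) = mex{0,2} = 1
G(17) = mex{1,0} = 2
G(18) = mex{2,1} = 0
G(19) = mex{0,2} = 1
G(20) = mex{1,0} = 2
G(21) = mex{2,1} = 0
G(22) = mex{0,2} = 1
G(23) = mex{1,0} = 2
G(24) = mex{2,1} = 0
G(25) = mex{0,2} = 1
G(26) = mex{1,0} = 2
G_A(26) = 2.
Heap B, S = {1, 6}:
n : 0 1 2 3 4 5 6 7 8
G : 0 1 0 1 0 1 2 0 1
G_B(8) = 1.
Combined Grundy value = 2 ⊕ 1 = 3.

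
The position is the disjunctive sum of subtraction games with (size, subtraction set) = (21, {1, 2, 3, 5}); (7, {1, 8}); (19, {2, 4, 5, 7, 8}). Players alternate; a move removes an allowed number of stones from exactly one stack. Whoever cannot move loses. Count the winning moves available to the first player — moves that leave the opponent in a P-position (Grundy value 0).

Stack A, S = {1, 2, 3, 5}:
G(0) = 0
G(1) = mex{0} = 1
G(2) = mex{1,0} = 2
G(3) = mex{2,1,0} = 3
G(4) = mex{3,2,1} = 0
G(5) = mex{0,3,2,0} = 1
G(6) = mex{1,0,3,1} = 2
G(7) = mex{2,1,0,2} = 3
G(8) = mex{3,2,1,3} = 0
G(9) = mex{0,3,2,0} = 1
G(10) = mex{1,0,3,1} = 2
G(11) = mex{2,1,0,2} = 3
G(12) = mex{3,2,1,3} = 0
G(13) = mex{0,3,2,0} = 1
G(14) = mex{1,0,3,1} = 2
G(15) = mex{2,1,0,2} = 3
G(16) = mex{3,2,1,3} = 0
G(17) = mex{0,3,2,0} = 1
G(18) = mex{1,0,3,1} = 2
G(19) = mex{2,1,0,2} = 3
G(20) = mex{3,2,1,3} = 0
G(21) = mex{0,3,2,0} = 1
G_A(21) = 1.
Stack B, S = {1, 8}:
G(0) = 0
G(1) = mex{0} = 1
G(2) = mex{1} = 0
G(3) = mex{0} = 1
G(4) = mex{1} = 0
G(5) = mex{0} = 1
G(6) = mex{1} = 0
G(7) = mex{0} = 1
G_B(7) = 1.
Stack C, S = {2, 4, 5, 7, 8}:
G(0) = 0
G(1) = mex{} = 0
G(2) = mex{0} = 1
G(3) = mex{0} = 1
G(4) = mex{1,0} = 2
G(5) = mex{1,0,0} = 2
G(6) = mex{2,1,0} = 3
G(7) = mex{2,1,1,0} = 3
G(8) = mex{3,2,1,0,0} = 4
G(9) = mex{3,2,2,1,0} = 4
G(10) = mex{4,3,2,1,1} = 0
G(11) = mex{4,3,3,2,1} = 0
G(12) = mex{0,4,3,2,2} = 1
G(13) = mex{0,4,4,3,2} = 1
G(14) = mex{1,0,4,3,3} = 2
G(15) = mex{1,0,0,4,3} = 2
G(16) = mex{2,1,0,4,4} = 3
G(17) = mex{2,1,1,0,4} = 3
G(18) = mex{3,2,1,0,0} = 4
G(19) = mex{3,2,2,1,0} = 4
G_C(19) = 4.
Combined Grundy value = 1 ⊕ 1 ⊕ 4 = 4.
A winning move leaves total XOR = 0, i.e. changes one component's Grundy value g to g ⊕ X where X is the current total.
Stack A: need g' = 1⊕4 = 5. Options: 21−1→G=0, 21−2→G=3, 21−3→G=2, 21−5→G=0. Hits: 0.
Stack B: need g' = 1⊕4 = 5. Options: 7−1→G=0. Hits: 0.
Stack C: need g' = 4⊕4 = 0. Options: 19−2→G=3, 19−4→G=2, 19−5→G=2, 19−7→G=1, 19−8→G=0. Hits: 1.

1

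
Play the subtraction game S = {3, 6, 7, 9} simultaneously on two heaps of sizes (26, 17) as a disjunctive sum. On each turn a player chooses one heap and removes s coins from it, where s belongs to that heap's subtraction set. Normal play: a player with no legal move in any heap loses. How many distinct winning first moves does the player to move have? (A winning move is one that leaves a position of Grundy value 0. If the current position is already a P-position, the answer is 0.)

2

All heaps use S = {3, 6, 7, 9}:
G(0) = 0
G(1) = mex{} = 0
G(2) = mex{} = 0
G(3) = mex{0} = 1
G(4) = mex{0} = 1
G(5) = mex{0} = 1
G(6) = mex{1,0} = 2
G(7) = mex{1,0,0} = 2
G(8) = mex{1,0,0} = 2
G(9) = mex{2,1,0,0} = 3
G(10) = mex{2,1,1,0} = 3
G(11) = mex{2,1,1,0} = 3
G(12) = mex{3,2,1,1} = 0
G(13) = mex{3,2,2,1} = 0
G(14) = mex{3,2,2,1} = 0
G(15) = mex{0,3,2,2} = 1
G(16) = mex{0,3,3,2} = 1
G(17) = mex{0,3,3,2} = 1
G(18) = mex{1,0,3,3} = 2
G(19) = mex{1,0,0,3} = 2
G(20) = mex{1,0,0,3} = 2
G(21) = mex{2,1,0,0} = 3
G(22) = mex{2,1,1,0} = 3
G(23) = mex{2,1,1,0} = 3
G(24) = mex{3,2,1,1} = 0
G(25) = mex{3,2,2,1} = 0
G(26) = mex{3,2,2,1} = 0
Heap A: G(26) = 0.
Heap B: G(17) = 1.
Combined Grundy value = 0 ⊕ 1 = 1.
A winning move leaves total XOR = 0, i.e. changes one component's Grundy value g to g ⊕ X where X is the current total.
Heap A: need g' = 0⊕1 = 1. Options: 26−3→G=3, 26−6→G=2, 26−7→G=2, 26−9→G=1. Hits: 1.
Heap B: need g' = 1⊕1 = 0. Options: 17−3→G=0, 17−6→G=3, 17−7→G=3, 17−9→G=2. Hits: 1.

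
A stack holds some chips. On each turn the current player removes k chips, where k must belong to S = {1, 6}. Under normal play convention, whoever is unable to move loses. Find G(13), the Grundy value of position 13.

G(0) = 0
G(1) = mex{0} = 1
G(2) = mex{1} = 0
G(3) = mex{0} = 1
G(4) = mex{1} = 0
G(5) = mex{0} = 1
G(6) = mex{1,0} = 2
G(7) = mex{2,1} = 0
G(8) = mex{0,0} = 1
G(9) = mex{1,1} = 0
G(10) = mex{0,0} = 1
G(11) = mex{1,1} = 0
G(12) = mex{0,2} = 1
G(13) = mex{1,0} = 2

2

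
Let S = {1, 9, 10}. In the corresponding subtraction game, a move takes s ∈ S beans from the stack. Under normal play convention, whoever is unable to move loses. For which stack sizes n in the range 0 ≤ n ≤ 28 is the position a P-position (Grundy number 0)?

n :  0  1  2  3  4  5  6  7  8  9 10 11 12 13 14 15 16 17 18 19 20 21 22 23 24 25 26 27 28
G :  0  1  0  1  0  1  0  1  0  1  2  3  2  3  2  3  2  3  2  0  1  0  1  0  1  0  1  0  1
P-positions are exactly the n with G(n) = 0.

0, 2, 4, 6, 8, 19, 21, 23, 25, 27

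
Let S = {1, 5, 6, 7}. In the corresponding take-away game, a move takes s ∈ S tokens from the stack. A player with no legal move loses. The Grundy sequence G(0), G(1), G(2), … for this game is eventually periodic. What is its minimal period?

12

G(0) = 0
G(1) = mex{0} = 1
G(2) = mex{1} = 0
G(3) = mex{0} = 1
G(4) = mex{1} = 0
G(5) = mex{0,0} = 1
G(6) = mex{1,1,0} = 2
G(7) = mex{2,0,1,0} = 3
G(8) = mex{3,1,0,1} = 2
G(9) = mex{2,0,1,0} = 3
G(10) = mex{3,1,0,1} = 2
G(11) = mex{2,2,1,0} = 3
G(12) = mex{3,3,2,1} = 0
G(13) = mex{0,2,3,2} = 1
G(14) = mex{1,3,2,3} = 0
G(15) = mex{0,2,3,2} = 1
G(16) = mex{1,3,2,3} = 0
G(17) = mex{0,0,3,2} = 1
G(18) = mex{1,1,0,3} = 2
G(19) = mex{2,0,1,0} = 3
G(20) = mex{3,1,0,1} = 2
G(21) = mex{2,0,1,0} = 3
G(22) = mex{3,1,0,1} = 2
G(23) = mex{2,2,1,0} = 3
G(24) = mex{3,3,2,1} = 0
G(25) = mex{0,2,3,2} = 1
G(n+12) = G(n) holds for n = 0,…,6 (a full window of length max(S) = 7), so the sequence is purely periodic with period 12.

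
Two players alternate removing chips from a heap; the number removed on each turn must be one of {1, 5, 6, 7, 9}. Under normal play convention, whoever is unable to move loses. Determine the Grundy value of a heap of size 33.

3

n :  0  1  2  3  4  5  6  7  8  9 10 11 12 13 14 15 16 17 18 19 20 21 22 23 24 25 26 27 28 29 30 31 32 33
G :  0  1  0  1  0  1  2  3  2  3  2  3  0  1  0  1  0  1  2  3  2  3  2  3  0  1  0  1  0  1  2  3  2  3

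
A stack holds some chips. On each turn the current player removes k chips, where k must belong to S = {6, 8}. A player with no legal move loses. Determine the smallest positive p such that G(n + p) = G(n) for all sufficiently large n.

G(0) = 0
G(1) = mex{} = 0
G(2) = mex{} = 0
G(3) = mex{} = 0
G(4) = mex{} = 0
G(5) = mex{} = 0
G(6) = mex{0} = 1
G(7) = mex{0} = 1
G(8) = mex{0,0} = 1
G(9) = mex{0,0} = 1
G(10) = mex{0,0} = 1
G(11) = mex{0,0} = 1
G(12) = mex{1,0} = 2
G(13) = mex{1,0} = 2
G(14) = mex{1,1} = 0
G(15) = mex{1,1} = 0
G(16) = mex{1,1} = 0
G(17) = mex{1,1} = 0
G(18) = mex{2,1} = 0
G(19) = mex{2,1} = 0
G(20) = mex{0,2} = 1
G(21) = mex{0,2} = 1
G(22) = mex{0,0} = 1
G(23) = mex{0,0} = 1
G(24) = mex{0,0} = 1
G(25) = mex{0,0} = 1
G(26) = mex{1,0} = 2
G(27) = mex{1,0} = 2
G(28) = mex{1,1} = 0
G(29) = mex{1,1} = 0
G(n+14) = G(n) holds for n = 0,…,7 (a full window of length max(S) = 8), so the sequence is purely periodic with period 14.

14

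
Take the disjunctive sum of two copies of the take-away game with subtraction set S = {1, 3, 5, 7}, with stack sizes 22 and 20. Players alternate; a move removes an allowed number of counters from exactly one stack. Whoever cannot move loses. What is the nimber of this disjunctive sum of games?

All stacks use S = {1, 3, 5, 7}:
n :  0  1  2  3  4  5  6  7  8  9 10 11 12 13 14 15 16 17 18 19 20 21 22
G :  0  1  0  1  0  1  0  1  0  1  0  1  0  1  0  1  0  1  0  1  0  1  0
Stack A: G(22) = 0.
Stack B: G(20) = 0.
Combined Grundy value = 0 ⊕ 0 = 0.

0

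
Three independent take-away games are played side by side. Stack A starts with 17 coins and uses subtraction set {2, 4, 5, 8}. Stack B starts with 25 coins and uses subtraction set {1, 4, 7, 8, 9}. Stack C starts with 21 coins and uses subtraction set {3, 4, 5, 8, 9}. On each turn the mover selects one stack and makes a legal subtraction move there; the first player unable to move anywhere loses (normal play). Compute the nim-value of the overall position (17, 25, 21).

2

Stack A, S = {2, 4, 5, 8}:
G(0) = 0
G(1) = mex{} = 0
G(2) = mex{0} = 1
G(3) = mex{0} = 1
G(4) = mex{1,0} = 2
G(5) = mex{1,0,0} = 2
G(6) = mex{2,1,0} = 3
G(7) = mex{2,1,1} = 0
G(8) = mex{3,2,1,0} = 4
G(9) = mex{0,2,2,0} = 1
G(10) = mex{4,3,2,1} = 0
G(11) = mex{1,0,3,1} = 2
G(12) = mex{0,4,0,2} = 1
G(13) = mex{2,1,4,2} = 0
G(14) = mex{1,0,1,3} = 2
G(15) = mex{0,2,0,0} = 1
G(16) = mex{2,1,2,4} = 0
G(17) = mex{1,0,1,1} = 2
G_A(17) = 2.
Stack B, S = {1, 4, 7, 8, 9}:
n :  0  1  2  3  4  5  6  7  8  9 10 11 12 13 14 15 16 17 18 19 20 21 22 23 24 25
G :  0  1  0  1  2  0  1  2  3  2  3  4  5  3  4  0  1  0  1  2  0  1  2  3  2  3
G_B(25) = 3.
Stack C, S = {3, 4, 5, 8, 9}:
G(0) = 0
G(1) = mex{} = 0
G(2) = mex{} = 0
G(3) = mex{0} = 1
G(4) = mex{0,0} = 1
G(5) = mex{0,0,0} = 1
G(6) = mex{1,0,0} = 2
G(7) = mex{1,1,0} = 2
G(8) = mex{1,1,1,0} = 2
G(9) = mex{2,1,1,0,0} = 3
G(10) = mex{2,2,1,0,0} = 3
G(11) = mex{2,2,2,1,0} = 3
G(12) = mex{3,2,2,1,1} = 0
G(13) = mex{3,3,2,1,1} = 0
G(14) = mex{3,3,3,2,1} = 0
G(15) = mex{0,3,3,2,2} = 1
G(16) = mex{0,0,3,2,2} = 1
G(17) = mex{0,0,0,3,2} = 1
G(18) = mex{1,0,0,3,3} = 2
G(19) = mex{1,1,0,3,3} = 2
G(20) = mex{1,1,1,0,3} = 2
G(21) = mex{2,1,1,0,0} = 3
G_C(21) = 3.
Combined Grundy value = 2 ⊕ 3 ⊕ 3 = 2.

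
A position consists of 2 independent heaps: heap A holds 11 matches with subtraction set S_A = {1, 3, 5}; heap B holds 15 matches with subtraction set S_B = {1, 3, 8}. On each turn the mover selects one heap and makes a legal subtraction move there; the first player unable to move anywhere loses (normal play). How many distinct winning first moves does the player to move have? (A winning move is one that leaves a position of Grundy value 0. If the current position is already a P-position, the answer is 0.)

6

Heap A, S = {1, 3, 5}:
G(0) = 0
G(1) = mex{0} = 1
G(2) = mex{1} = 0
G(3) = mex{0,0} = 1
G(4) = mex{1,1} = 0
G(5) = mex{0,0,0} = 1
G(6) = mex{1,1,1} = 0
G(7) = mex{0,0,0} = 1
G(8) = mex{1,1,1} = 0
G(9) = mex{0,0,0} = 1
G(10) = mex{1,1,1} = 0
G(11) = mex{0,0,0} = 1
G_A(11) = 1.
Heap B, S = {1, 3, 8}:
G(0) = 0
G(1) = mex{0} = 1
G(2) = mex{1} = 0
G(3) = mex{0,0} = 1
G(4) = mex{1,1} = 0
G(5) = mex{0,0} = 1
G(6) = mex{1,1} = 0
G(7) = mex{0,0} = 1
G(8) = mex{1,1,0} = 2
G(9) = mex{2,0,1} = 3
G(10) = mex{3,1,0} = 2
G(11) = mex{2,2,1} = 0
G(12) = mex{0,3,0} = 1
G(13) = mex{1,2,1} = 0
G(14) = mex{0,0,0} = 1
G(15) = mex{1,1,1} = 0
G_B(15) = 0.
Combined Grundy value = 1 ⊕ 0 = 1.
A winning move leaves total XOR = 0, i.e. changes one component's Grundy value g to g ⊕ X where X is the current total.
Heap A: need g' = 1⊕1 = 0. Options: 11−1→G=0, 11−3→G=0, 11−5→G=0. Hits: 3.
Heap B: need g' = 0⊕1 = 1. Options: 15−1→G=1, 15−3→G=1, 15−8→G=1. Hits: 3.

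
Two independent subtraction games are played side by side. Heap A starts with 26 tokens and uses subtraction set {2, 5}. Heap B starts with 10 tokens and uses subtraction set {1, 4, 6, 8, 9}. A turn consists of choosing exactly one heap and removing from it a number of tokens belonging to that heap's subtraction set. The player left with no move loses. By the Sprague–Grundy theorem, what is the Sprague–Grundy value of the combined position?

1

Heap A, S = {2, 5}:
n :  0  1  2  3  4  5  6  7  8  9 10 11 12 13 14 15 16 17 18 19 20 21 22 23 24 25 26
G :  0  0  1  1  0  2  1  0  0  1  1  0  2  1  0  0  1  1  0  2  1  0  0  1  1  0  2
G_A(26) = 2.
Heap B, S = {1, 4, 6, 8, 9}:
G(0) = 0
G(1) = mex{0} = 1
G(2) = mex{1} = 0
G(3) = mex{0} = 1
G(4) = mex{1,0} = 2
G(5) = mex{2,1} = 0
G(6) = mex{0,0,0} = 1
G(7) = mex{1,1,1} = 0
G(8) = mex{0,2,0,0} = 1
G(9) = mex{1,0,1,1,0} = 2
G(10) = mex{2,1,2,0,1} = 3
G_B(10) = 3.
Combined Grundy value = 2 ⊕ 3 = 1.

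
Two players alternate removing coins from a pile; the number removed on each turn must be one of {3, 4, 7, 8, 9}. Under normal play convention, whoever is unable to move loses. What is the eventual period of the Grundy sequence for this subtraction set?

12

n :  0  1  2  3  4  5  6  7  8  9 10 11 12 13 14 15 16 17 18 19 20 21 22 23 24 25
G :  0  0  0  1  1  1  2  2  2  3  3  3  0  0  0  1  1  1  2  2  2  3  3  3  0  0
G(n+12) = G(n) holds for n = 0,…,8 (a full window of length max(S) = 9), so the sequence is purely periodic with period 12.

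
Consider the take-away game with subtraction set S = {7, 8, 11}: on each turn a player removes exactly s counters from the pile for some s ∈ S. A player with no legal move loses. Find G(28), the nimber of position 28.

1

n :  0  1  2  3  4  5  6  7  8  9 10 11 12 13 14 15 16 17 18 19 20 21 22 23 24 25 26 27 28
G :  0  0  0  0  0  0  0  1  1  1  1  1  1  1  2  2  2  2  0  0  0  0  0  0  0  1  1  1  1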